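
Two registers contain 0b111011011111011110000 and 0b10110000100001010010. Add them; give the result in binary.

0b1010001100011101000010

Add column by column in base 2, right to left:
  0+0 = 0
  0+1 = 1
  0+0 = 0
  0+0 = 0
  1+1 = 0 carry 1
  1+0+1 = 0 carry 1
  1+1+1 = 1 carry 1
  1+0+1 = 0 carry 1
  0+0+1 = 1
  1+0 = 1
  1+0 = 1
  1+1 = 0 carry 1
  1+0+1 = 0 carry 1
  1+0+1 = 0 carry 1
  0+0+1 = 1
  1+0 = 1
  1+1 = 0 carry 1
  0+1+1 = 0 carry 1
  1+0+1 = 0 carry 1
  1+1+1 = 1 carry 1
  1+0+1 = 0 carry 1
  final carry 1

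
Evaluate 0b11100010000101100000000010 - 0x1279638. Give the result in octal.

0o230140712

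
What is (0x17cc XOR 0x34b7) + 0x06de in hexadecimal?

First 0x17cc XOR 0x34b7 = 0x237b.
Add column by column in base 16, right to left:
  b+e = 9 carry 1
  7+d+1 = 5 carry 1
  3+6+1 = a
  2+0 = 2

0x2a59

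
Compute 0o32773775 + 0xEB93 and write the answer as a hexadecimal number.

0o32773775 = 0x6BF7FD in hexadecimal.
Add column by column in base 16, right to left:
  D+3 = 0 carry 1
  F+9+1 = 9 carry 1
  7+B+1 = 3 carry 1
  F+E+1 = E carry 1
  B+0+1 = C
  6+0 = 6

0x6CE390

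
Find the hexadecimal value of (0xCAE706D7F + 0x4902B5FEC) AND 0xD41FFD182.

0x1009BC102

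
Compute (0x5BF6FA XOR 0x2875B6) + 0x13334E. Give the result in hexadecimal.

First 0x5BF6FA XOR 0x2875B6 = 0x73834C.
Add column by column in base 16, right to left:
  C+E = A carry 1
  4+4+1 = 9
  3+3 = 6
  8+3 = B
  3+3 = 6
  7+1 = 8

0x86B69A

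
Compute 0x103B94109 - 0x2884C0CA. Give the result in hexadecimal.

0xDB34803F

Subtract column by column in base 16:
  9-A → F (borrow)
  0-C-1 → 3 (borrow)
  1-0-1 → 0
  4-C → 8 (borrow)
  9-4-1 → 4
  B-8 → 3
  3-8 → B (borrow)
  0-2-1 → D (borrow)
  1-0-1 → 0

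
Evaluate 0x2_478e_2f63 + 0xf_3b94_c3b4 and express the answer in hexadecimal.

Add column by column in base 16, right to left:
  3+4 = 7
  6+b = 1 carry 1
  f+3+1 = 3 carry 1
  2+c+1 = f
  e+4 = 2 carry 1
  8+9+1 = 2 carry 1
  7+b+1 = 3 carry 1
  4+3+1 = 8
  2+f = 1 carry 1
  final carry 1

0x118322f317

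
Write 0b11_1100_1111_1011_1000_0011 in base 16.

Group the bits into nibbles: 0011 1100 1111 1011 1000 0011 → 3CFB83.

0x3CFB83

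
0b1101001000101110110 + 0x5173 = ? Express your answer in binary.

0b1101110001011101001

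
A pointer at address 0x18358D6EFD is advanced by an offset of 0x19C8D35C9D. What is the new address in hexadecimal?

Add column by column in base 16, right to left:
  D+D = A carry 1
  F+9+1 = 9 carry 1
  E+C+1 = B carry 1
  6+5+1 = C
  D+3 = 0 carry 1
  8+D+1 = 6 carry 1
  5+8+1 = E
  3+C = F
  8+9 = 1 carry 1
  1+1+1 = 3

0x31FE60CB9A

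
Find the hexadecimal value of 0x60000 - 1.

0x5FFFF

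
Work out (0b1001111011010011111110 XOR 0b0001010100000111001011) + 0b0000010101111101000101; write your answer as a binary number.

0b1001000101010001111010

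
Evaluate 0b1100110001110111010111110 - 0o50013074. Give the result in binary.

0b111110001101100010000010

0o50013074 = 0b101000000001011000111100 in binary.
Subtract column by column in base 2:
  0-0 → 0
  1-0 → 1
  1-1 → 0
  1-1 → 0
  1-1 → 0
  1-1 → 0
  0-0 → 0
  1-0 → 1
  0-0 → 0
  1-1 → 0
  1-1 → 0
  1-0 → 1
  0-1 → 1 (borrow)
  1-0-1 → 0
  1-0 → 1
  1-0 → 1
  0-0 → 0
  0-0 → 0
  0-0 → 0
  1-0 → 1
  1-0 → 1
  0-1 → 1 (borrow)
  0-0-1 → 1 (borrow)
  1-1-1 → 1 (borrow)
  1-0-1 → 0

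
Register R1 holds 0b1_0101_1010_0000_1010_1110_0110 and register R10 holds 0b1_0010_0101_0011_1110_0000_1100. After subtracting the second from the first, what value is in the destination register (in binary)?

0b1101001100110011011010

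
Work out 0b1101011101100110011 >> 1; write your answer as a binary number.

Right shift by 1: drop the 1 least-significant bit.

0b110101110110011001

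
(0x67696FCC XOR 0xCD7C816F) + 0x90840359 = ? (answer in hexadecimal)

First 0x67696FCC XOR 0xCD7C816F = 0xAA15EEA3.
Add column by column in base 16, right to left:
  3+9 = C
  A+5 = F
  E+3 = 1 carry 1
  E+0+1 = F
  5+4 = 9
  1+8 = 9
  A+0 = A
  A+9 = 3 carry 1
  final carry 1

0x13A99F1FC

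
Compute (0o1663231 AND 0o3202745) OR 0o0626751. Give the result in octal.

0o1626751

0o1663231 AND 0o3202745 = 0o1202201.
Then OR with 0o0626751.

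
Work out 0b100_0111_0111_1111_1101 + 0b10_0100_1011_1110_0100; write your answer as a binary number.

0b1101100001111100001

Add column by column in base 2, right to left:
  1+0 = 1
  0+0 = 0
  1+1 = 0 carry 1
  1+0+1 = 0 carry 1
  1+0+1 = 0 carry 1
  1+1+1 = 1 carry 1
  1+1+1 = 1 carry 1
  1+1+1 = 1 carry 1
  1+1+1 = 1 carry 1
  1+1+1 = 1 carry 1
  1+0+1 = 0 carry 1
  0+1+1 = 0 carry 1
  1+0+1 = 0 carry 1
  1+0+1 = 0 carry 1
  1+1+1 = 1 carry 1
  0+0+1 = 1
  0+0 = 0
  0+1 = 1
  1+0 = 1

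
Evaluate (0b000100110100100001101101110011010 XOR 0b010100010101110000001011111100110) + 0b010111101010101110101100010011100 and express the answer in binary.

0b101000001100000000010010100011000

First 0b000100110100100001101101110011010 XOR 0b010100010101110000001011111100110 = 0b010000100001010001100110001111100.
Add column by column in base 2, right to left:
  0+0 = 0
  0+0 = 0
  1+1 = 0 carry 1
  1+1+1 = 1 carry 1
  1+1+1 = 1 carry 1
  1+0+1 = 0 carry 1
  1+0+1 = 0 carry 1
  0+1+1 = 0 carry 1
  0+0+1 = 1
  0+0 = 0
  1+0 = 1
  1+1 = 0 carry 1
  0+1+1 = 0 carry 1
  0+0+1 = 1
  1+1 = 0 carry 1
  1+0+1 = 0 carry 1
  0+1+1 = 0 carry 1
  0+1+1 = 0 carry 1
  0+1+1 = 0 carry 1
  1+0+1 = 0 carry 1
  0+1+1 = 0 carry 1
  1+0+1 = 0 carry 1
  0+1+1 = 0 carry 1
  0+0+1 = 1
  0+1 = 1
  0+0 = 0
  1+1 = 0 carry 1
  0+1+1 = 0 carry 1
  0+1+1 = 0 carry 1
  0+1+1 = 0 carry 1
  0+0+1 = 1
  1+1 = 0 carry 1
  final carry 1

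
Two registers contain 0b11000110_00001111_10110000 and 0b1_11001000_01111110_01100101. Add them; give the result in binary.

0b10100011101000111000010101

Add column by column in base 2, right to left:
  0+1 = 1
  0+0 = 0
  0+1 = 1
  0+0 = 0
  1+0 = 1
  1+1 = 0 carry 1
  0+1+1 = 0 carry 1
  1+0+1 = 0 carry 1
  1+0+1 = 0 carry 1
  1+1+1 = 1 carry 1
  1+1+1 = 1 carry 1
  1+1+1 = 1 carry 1
  0+1+1 = 0 carry 1
  0+1+1 = 0 carry 1
  0+1+1 = 0 carry 1
  0+0+1 = 1
  0+0 = 0
  1+0 = 1
  1+0 = 1
  0+1 = 1
  0+0 = 0
  0+0 = 0
  1+1 = 0 carry 1
  1+1+1 = 1 carry 1
  0+1+1 = 0 carry 1
  final carry 1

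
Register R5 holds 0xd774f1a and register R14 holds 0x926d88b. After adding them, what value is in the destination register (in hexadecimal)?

Add column by column in base 16, right to left:
  a+b = 5 carry 1
  1+8+1 = a
  f+8 = 7 carry 1
  4+d+1 = 2 carry 1
  7+6+1 = e
  7+2 = 9
  d+9 = 6 carry 1
  final carry 1

0x169e27a5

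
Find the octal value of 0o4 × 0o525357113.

0o2525674454

Multiply each base-8 digit by 4, carrying:
  3×4 = 12 → write 4 carry 1
  1×4+1 = 5 → write 5
  1×4 = 4 → write 4
  7×4 = 28 → write 4 carry 3
  5×4+3 = 23 → write 7 carry 2
  3×4+2 = 14 → write 6 carry 1
  5×4+1 = 21 → write 5 carry 2
  2×4+2 = 10 → write 2 carry 1
  5×4+1 = 21 → write 5 carry 2
  remaining carry: 2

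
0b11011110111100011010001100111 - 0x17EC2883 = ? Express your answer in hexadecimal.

0b11011110111100011010001100111 = 0x1BDE3467 in hexadecimal.
Subtract column by column in base 16:
  7-3 → 4
  6-8 → E (borrow)
  4-8-1 → B (borrow)
  3-2-1 → 0
  E-C → 2
  D-E → F (borrow)
  B-7-1 → 3
  1-1 → 0

0x3F20BE4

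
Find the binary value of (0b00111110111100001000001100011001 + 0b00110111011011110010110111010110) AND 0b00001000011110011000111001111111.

0b10110011000000001101111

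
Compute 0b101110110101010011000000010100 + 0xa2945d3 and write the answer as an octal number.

0b101110110101010011000000010100 = 0o5665230024 in octal.
0xa2945d3 = 0o1212242723 in octal.
Add column by column in base 8, right to left:
  4+3 = 7
  2+2 = 4
  0+7 = 7
  0+2 = 2
  3+4 = 7
  2+2 = 4
  5+2 = 7
  6+1 = 7
  6+2 = 0 carry 1
  5+1+1 = 7

0o7077472747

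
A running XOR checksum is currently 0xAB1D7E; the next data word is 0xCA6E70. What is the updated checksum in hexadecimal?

0x61730E

XOR each hex digit independently (no carries):
  A^C=6, B^A=1, 1^6=7, D^E=3, 7^7=0, E^0=E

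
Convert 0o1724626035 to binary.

Each octal digit is 3 bits: 1=001 7=111 2=010 4=100 6=110 2=010 6=110 0=000 3=011 5=101.

0b1111010100110010110000011101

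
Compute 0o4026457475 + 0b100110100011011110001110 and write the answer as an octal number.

0o4075113313

0b100110100011011110001110 = 0o46433616 in octal.
Add column by column in base 8, right to left:
  5+6 = 3 carry 1
  7+1+1 = 1 carry 1
  4+6+1 = 3 carry 1
  7+3+1 = 3 carry 1
  5+3+1 = 1 carry 1
  4+4+1 = 1 carry 1
  6+6+1 = 5 carry 1
  2+4+1 = 7
  0+0 = 0
  4+0 = 4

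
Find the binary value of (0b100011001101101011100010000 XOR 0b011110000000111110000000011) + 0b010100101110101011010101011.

0b1010001111100000000110111110

First 0b100011001101101011100010000 XOR 0b011110000000111110000000011 = 0b111101001101010101100010011.
Add column by column in base 2, right to left:
  1+1 = 0 carry 1
  1+1+1 = 1 carry 1
  0+0+1 = 1
  0+1 = 1
  1+0 = 1
  0+1 = 1
  0+0 = 0
  0+1 = 1
  1+0 = 1
  1+1 = 0 carry 1
  0+1+1 = 0 carry 1
  1+0+1 = 0 carry 1
  0+1+1 = 0 carry 1
  1+0+1 = 0 carry 1
  0+1+1 = 0 carry 1
  1+0+1 = 0 carry 1
  0+1+1 = 0 carry 1
  1+1+1 = 1 carry 1
  1+1+1 = 1 carry 1
  0+0+1 = 1
  0+1 = 1
  1+0 = 1
  0+0 = 0
  1+1 = 0 carry 1
  1+0+1 = 0 carry 1
  1+1+1 = 1 carry 1
  1+0+1 = 0 carry 1
  final carry 1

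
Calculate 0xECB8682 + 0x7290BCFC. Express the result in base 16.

0x815C437E

Add column by column in base 16, right to left:
  2+C = E
  8+F = 7 carry 1
  6+C+1 = 3 carry 1
  8+B+1 = 4 carry 1
  B+0+1 = C
  C+9 = 5 carry 1
  E+2+1 = 1 carry 1
  0+7+1 = 8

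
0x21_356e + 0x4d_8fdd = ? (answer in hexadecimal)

Add column by column in base 16, right to left:
  e+d = b carry 1
  6+d+1 = 4 carry 1
  5+f+1 = 5 carry 1
  3+8+1 = c
  1+d = e
  2+4 = 6

0x6ec54b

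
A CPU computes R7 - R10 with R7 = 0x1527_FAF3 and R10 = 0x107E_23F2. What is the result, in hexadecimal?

0x4A9D701

Subtract column by column in base 16:
  3-2 → 1
  F-F → 0
  A-3 → 7
  F-2 → D
  7-E → 9 (borrow)
  2-7-1 → A (borrow)
  5-0-1 → 4
  1-1 → 0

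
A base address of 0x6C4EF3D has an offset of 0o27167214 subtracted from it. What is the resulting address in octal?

0o632000261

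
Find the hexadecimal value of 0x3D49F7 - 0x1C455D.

0x21049A

Subtract column by column in base 16:
  7-D → A (borrow)
  F-5-1 → 9
  9-5 → 4
  4-4 → 0
  D-C → 1
  3-1 → 2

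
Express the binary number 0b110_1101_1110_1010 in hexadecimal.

Group the bits into nibbles: 0110 1101 1110 1010 → 6DEA.

0x6DEA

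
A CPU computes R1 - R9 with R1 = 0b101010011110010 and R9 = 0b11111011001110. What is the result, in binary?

Subtract column by column in base 2:
  0-0 → 0
  1-1 → 0
  0-1 → 1 (borrow)
  0-1-1 → 0 (borrow)
  1-0-1 → 0
  1-0 → 1
  1-1 → 0
  1-1 → 0
  0-0 → 0
  0-1 → 1 (borrow)
  1-1-1 → 1 (borrow)
  0-1-1 → 0 (borrow)
  1-1-1 → 1 (borrow)
  0-1-1 → 0 (borrow)
  1-0-1 → 0

0b1011000100100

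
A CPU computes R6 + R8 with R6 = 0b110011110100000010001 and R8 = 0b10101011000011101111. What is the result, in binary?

0b1001001001100100000000

Add column by column in base 2, right to left:
  1+1 = 0 carry 1
  0+1+1 = 0 carry 1
  0+1+1 = 0 carry 1
  0+1+1 = 0 carry 1
  1+0+1 = 0 carry 1
  0+1+1 = 0 carry 1
  0+1+1 = 0 carry 1
  0+1+1 = 0 carry 1
  0+0+1 = 1
  0+0 = 0
  0+0 = 0
  1+0 = 1
  0+1 = 1
  1+1 = 0 carry 1
  1+0+1 = 0 carry 1
  1+1+1 = 1 carry 1
  1+0+1 = 0 carry 1
  0+1+1 = 0 carry 1
  0+0+1 = 1
  1+1 = 0 carry 1
  1+0+1 = 0 carry 1
  final carry 1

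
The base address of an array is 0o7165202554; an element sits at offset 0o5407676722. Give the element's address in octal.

Add column by column in base 8, right to left:
  4+2 = 6
  5+2 = 7
  5+7 = 4 carry 1
  2+6+1 = 1 carry 1
  0+7+1 = 0 carry 1
  2+6+1 = 1 carry 1
  5+7+1 = 5 carry 1
  6+0+1 = 7
  1+4 = 5
  7+5 = 4 carry 1
  final carry 1

0o14575101476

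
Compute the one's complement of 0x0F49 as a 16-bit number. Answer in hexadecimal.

0xF0B6

Each hex digit d becomes F−d:
  0→F, F→0, 4→B, 9→6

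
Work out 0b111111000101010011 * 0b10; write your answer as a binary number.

0b1111110001010100110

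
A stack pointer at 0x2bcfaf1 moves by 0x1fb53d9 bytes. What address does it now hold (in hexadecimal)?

Add column by column in base 16, right to left:
  1+9 = a
  f+d = c carry 1
  a+3+1 = e
  f+5 = 4 carry 1
  c+b+1 = 8 carry 1
  b+f+1 = b carry 1
  2+1+1 = 4

0x4b84eca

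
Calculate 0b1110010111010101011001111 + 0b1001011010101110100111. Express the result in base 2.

0b1111100010101011001110110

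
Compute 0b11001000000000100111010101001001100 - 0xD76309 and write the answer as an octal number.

0b11001000000000100111010101001001100 = 0o310004725114 in octal.
0xD76309 = 0o65661411 in octal.
Subtract column by column in base 8:
  4-1 → 3
  1-1 → 0
  1-4 → 5 (borrow)
  5-1-1 → 3
  2-6 → 4 (borrow)
  7-6-1 → 0
  4-5 → 7 (borrow)
  0-6-1 → 1 (borrow)
  0-0-1 → 7 (borrow)
  0-0-1 → 7 (borrow)
  1-0-1 → 0
  3-0 → 3

0o307717043503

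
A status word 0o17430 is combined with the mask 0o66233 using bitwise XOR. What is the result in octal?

XOR each oct digit independently (no carries):
  1^6=7, 7^6=1, 4^2=6, 3^3=0, 0^3=3

0o71603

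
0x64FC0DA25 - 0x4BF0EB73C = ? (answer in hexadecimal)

Subtract column by column in base 16:
  5-C → 9 (borrow)
  2-3-1 → E (borrow)
  A-7-1 → 2
  D-B → 2
  0-E → 2 (borrow)
  C-0-1 → B
  F-F → 0
  4-B → 9 (borrow)
  6-4-1 → 1

0x190B222E9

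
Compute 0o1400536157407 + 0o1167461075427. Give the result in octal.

Add column by column in base 8, right to left:
  7+7 = 6 carry 1
  0+2+1 = 3
  4+4 = 0 carry 1
  7+5+1 = 5 carry 1
  5+7+1 = 5 carry 1
  1+0+1 = 2
  6+1 = 7
  3+6 = 1 carry 1
  5+4+1 = 2 carry 1
  0+7+1 = 0 carry 1
  0+6+1 = 7
  4+1 = 5
  1+1 = 2

0o2570217255036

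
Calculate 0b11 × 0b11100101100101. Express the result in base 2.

Multiply each base-2 digit by 3, carrying:
  1×3 = 3 → write 1 carry 1
  0×3+1 = 1 → write 1
  1×3 = 3 → write 1 carry 1
  0×3+1 = 1 → write 1
  0×3 = 0 → write 0
  1×3 = 3 → write 1 carry 1
  1×3+1 = 4 → write 0 carry 2
  0×3+2 = 2 → write 0 carry 1
  1×3+1 = 4 → write 0 carry 2
  0×3+2 = 2 → write 0 carry 1
  0×3+1 = 1 → write 1
  1×3 = 3 → write 1 carry 1
  1×3+1 = 4 → write 0 carry 2
  1×3+2 = 5 → write 1 carry 2
  remaining carry: 10

0b1010110000101111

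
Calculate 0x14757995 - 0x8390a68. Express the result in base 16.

0xc3c6f2d

Subtract column by column in base 16:
  5-8 → d (borrow)
  9-6-1 → 2
  9-a → f (borrow)
  7-0-1 → 6
  5-9 → c (borrow)
  7-3-1 → 3
  4-8 → c (borrow)
  1-0-1 → 0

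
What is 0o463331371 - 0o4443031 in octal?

Subtract column by column in base 8:
  1-1 → 0
  7-3 → 4
  3-0 → 3
  1-3 → 6 (borrow)
  3-4-1 → 6 (borrow)
  3-4-1 → 6 (borrow)
  3-4-1 → 6 (borrow)
  6-0-1 → 5
  4-0 → 4

0o456666340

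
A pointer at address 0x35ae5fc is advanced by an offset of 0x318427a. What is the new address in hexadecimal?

Add column by column in base 16, right to left:
  c+a = 6 carry 1
  f+7+1 = 7 carry 1
  5+2+1 = 8
  e+4 = 2 carry 1
  a+8+1 = 3 carry 1
  5+1+1 = 7
  3+3 = 6

0x6732876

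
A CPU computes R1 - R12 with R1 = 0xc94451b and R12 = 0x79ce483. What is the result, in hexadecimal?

0x4f76098

Subtract column by column in base 16:
  b-3 → 8
  1-8 → 9 (borrow)
  5-4-1 → 0
  4-e → 6 (borrow)
  4-c-1 → 7 (borrow)
  9-9-1 → f (borrow)
  c-7-1 → 4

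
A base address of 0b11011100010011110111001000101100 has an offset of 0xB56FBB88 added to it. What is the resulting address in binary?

0b110010001101111110010110110110100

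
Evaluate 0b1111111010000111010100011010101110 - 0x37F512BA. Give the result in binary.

0b1111000010001010000011001111110100

0x37F512BA = 0b110111111101010001001010111010 in binary.
Subtract column by column in base 2:
  0-0 → 0
  1-1 → 0
  1-0 → 1
  1-1 → 0
  0-1 → 1 (borrow)
  1-1-1 → 1 (borrow)
  0-0-1 → 1 (borrow)
  1-1-1 → 1 (borrow)
  0-0-1 → 1 (borrow)
  1-1-1 → 1 (borrow)
  1-0-1 → 0
  0-0 → 0
  0-1 → 1 (borrow)
  0-0-1 → 1 (borrow)
  1-0-1 → 0
  0-0 → 0
  1-1 → 0
  0-0 → 0
  1-1 → 0
  1-0 → 1
  1-1 → 0
  0-1 → 1 (borrow)
  0-1-1 → 0 (borrow)
  0-1-1 → 0 (borrow)
  0-1-1 → 0 (borrow)
  1-1-1 → 1 (borrow)
  0-1-1 → 0 (borrow)
  1-0-1 → 0
  1-1 → 0
  1-1 → 0
  1-0 → 1
  1-0 → 1
  1-0 → 1
  1-0 → 1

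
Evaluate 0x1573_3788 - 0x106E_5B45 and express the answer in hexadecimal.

0x504DC43

Subtract column by column in base 16:
  8-5 → 3
  8-4 → 4
  7-B → C (borrow)
  3-5-1 → D (borrow)
  3-E-1 → 4 (borrow)
  7-6-1 → 0
  5-0 → 5
  1-1 → 0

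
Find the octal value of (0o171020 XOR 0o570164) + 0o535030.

0o1136174

First 0o171020 XOR 0o570164 = 0o401144.
Add column by column in base 8, right to left:
  4+0 = 4
  4+3 = 7
  1+0 = 1
  1+5 = 6
  0+3 = 3
  4+5 = 1 carry 1
  final carry 1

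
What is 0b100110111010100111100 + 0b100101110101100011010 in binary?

Add column by column in base 2, right to left:
  0+0 = 0
  0+1 = 1
  1+0 = 1
  1+1 = 0 carry 1
  1+1+1 = 1 carry 1
  1+0+1 = 0 carry 1
  0+0+1 = 1
  0+0 = 0
  1+1 = 0 carry 1
  0+1+1 = 0 carry 1
  1+0+1 = 0 carry 1
  0+1+1 = 0 carry 1
  1+0+1 = 0 carry 1
  1+1+1 = 1 carry 1
  1+1+1 = 1 carry 1
  0+1+1 = 0 carry 1
  1+0+1 = 0 carry 1
  1+1+1 = 1 carry 1
  0+0+1 = 1
  0+0 = 0
  1+1 = 0 carry 1
  final carry 1

0b1001100110000001010110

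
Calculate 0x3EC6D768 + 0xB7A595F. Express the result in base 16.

0x4A4130C7

Add column by column in base 16, right to left:
  8+F = 7 carry 1
  6+5+1 = C
  7+9 = 0 carry 1
  D+5+1 = 3 carry 1
  6+A+1 = 1 carry 1
  C+7+1 = 4 carry 1
  E+B+1 = A carry 1
  3+0+1 = 4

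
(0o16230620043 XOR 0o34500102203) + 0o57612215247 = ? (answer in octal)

0o102543137507

First 0o16230620043 XOR 0o34500102203 = 0o22730722240.
Add column by column in base 8, right to left:
  0+7 = 7
  4+4 = 0 carry 1
  2+2+1 = 5
  2+5 = 7
  2+1 = 3
  7+2 = 1 carry 1
  0+2+1 = 3
  3+1 = 4
  7+6 = 5 carry 1
  2+7+1 = 2 carry 1
  2+5+1 = 0 carry 1
  final carry 1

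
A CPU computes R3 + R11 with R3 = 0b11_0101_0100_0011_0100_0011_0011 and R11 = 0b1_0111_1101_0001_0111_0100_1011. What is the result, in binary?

Add column by column in base 2, right to left:
  1+1 = 0 carry 1
  1+1+1 = 1 carry 1
  0+0+1 = 1
  0+1 = 1
  1+0 = 1
  1+0 = 1
  0+1 = 1
  0+0 = 0
  0+1 = 1
  0+1 = 1
  1+1 = 0 carry 1
  0+0+1 = 1
  1+1 = 0 carry 1
  1+0+1 = 0 carry 1
  0+0+1 = 1
  0+0 = 0
  0+1 = 1
  0+0 = 0
  1+1 = 0 carry 1
  0+1+1 = 0 carry 1
  1+1+1 = 1 carry 1
  0+1+1 = 0 carry 1
  1+1+1 = 1 carry 1
  0+0+1 = 1
  1+1 = 0 carry 1
  1+0+1 = 0 carry 1
  final carry 1

0b100110100010100101101111110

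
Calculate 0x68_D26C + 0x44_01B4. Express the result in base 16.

0xACD420

Add column by column in base 16, right to left:
  C+4 = 0 carry 1
  6+B+1 = 2 carry 1
  2+1+1 = 4
  D+0 = D
  8+4 = C
  6+4 = A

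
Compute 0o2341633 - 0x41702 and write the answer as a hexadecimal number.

0x5ac99

0o2341633 = 0x9c39b in hexadecimal.
Subtract column by column in base 16:
  b-2 → 9
  9-0 → 9
  3-7 → c (borrow)
  c-1-1 → a
  9-4 → 5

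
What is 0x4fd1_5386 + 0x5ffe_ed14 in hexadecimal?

0xafd0409a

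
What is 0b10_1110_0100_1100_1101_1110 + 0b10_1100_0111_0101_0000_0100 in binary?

0b10110101100000111100010

Add column by column in base 2, right to left:
  0+0 = 0
  1+0 = 1
  1+1 = 0 carry 1
  1+0+1 = 0 carry 1
  1+0+1 = 0 carry 1
  0+0+1 = 1
  1+0 = 1
  1+0 = 1
  0+1 = 1
  0+0 = 0
  1+1 = 0 carry 1
  1+0+1 = 0 carry 1
  0+1+1 = 0 carry 1
  0+1+1 = 0 carry 1
  1+1+1 = 1 carry 1
  0+0+1 = 1
  0+0 = 0
  1+0 = 1
  1+1 = 0 carry 1
  1+1+1 = 1 carry 1
  0+0+1 = 1
  1+1 = 0 carry 1
  final carry 1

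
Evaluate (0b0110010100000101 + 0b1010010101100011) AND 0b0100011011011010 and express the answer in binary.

0b1001001000

Add column by column in base 2, right to left:
  1+1 = 0 carry 1
  0+1+1 = 0 carry 1
  1+0+1 = 0 carry 1
  0+0+1 = 1
  0+0 = 0
  0+1 = 1
  0+1 = 1
  0+0 = 0
  1+1 = 0 carry 1
  0+0+1 = 1
  1+1 = 0 carry 1
  0+0+1 = 1
  0+0 = 0
  1+1 = 0 carry 1
  1+0+1 = 0 carry 1
  0+1+1 = 0 carry 1
  final carry 1
Sum = 0b10000101001101000; now AND with 0b0100011011011010:
  10000101001101000
& 00100011011011010
= 00000001001001000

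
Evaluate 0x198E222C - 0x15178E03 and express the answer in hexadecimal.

0x4769429

Subtract column by column in base 16:
  C-3 → 9
  2-0 → 2
  2-E → 4 (borrow)
  2-8-1 → 9 (borrow)
  E-7-1 → 6
  8-1 → 7
  9-5 → 4
  1-1 → 0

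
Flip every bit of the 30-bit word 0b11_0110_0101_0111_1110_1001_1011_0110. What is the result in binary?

Invert each bit: 110110010101111110100110110110 → 001001101010000001011001001001.

0b001001101010000001011001001001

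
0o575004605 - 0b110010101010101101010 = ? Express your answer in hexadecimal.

0o575004605 = 0x5F40985 in hexadecimal.
0b110010101010101101010 = 0x19556A in hexadecimal.
Subtract column by column in base 16:
  5-A → B (borrow)
  8-6-1 → 1
  9-5 → 4
  0-5 → B (borrow)
  4-9-1 → A (borrow)
  F-1-1 → D
  5-0 → 5

0x5DAB41B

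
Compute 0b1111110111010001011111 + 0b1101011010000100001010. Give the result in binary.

0b11101010001010101101001

Add column by column in base 2, right to left:
  1+0 = 1
  1+1 = 0 carry 1
  1+0+1 = 0 carry 1
  1+1+1 = 1 carry 1
  1+0+1 = 0 carry 1
  0+0+1 = 1
  1+0 = 1
  0+0 = 0
  0+1 = 1
  0+0 = 0
  1+0 = 1
  0+0 = 0
  1+0 = 1
  1+1 = 0 carry 1
  1+0+1 = 0 carry 1
  0+1+1 = 0 carry 1
  1+1+1 = 1 carry 1
  1+0+1 = 0 carry 1
  1+1+1 = 1 carry 1
  1+0+1 = 0 carry 1
  1+1+1 = 1 carry 1
  1+1+1 = 1 carry 1
  final carry 1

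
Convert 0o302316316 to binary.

0b11000010011001110011001110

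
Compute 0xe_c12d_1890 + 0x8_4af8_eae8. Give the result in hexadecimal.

Add column by column in base 16, right to left:
  0+8 = 8
  9+e = 7 carry 1
  8+a+1 = 3 carry 1
  1+e+1 = 0 carry 1
  d+8+1 = 6 carry 1
  2+f+1 = 2 carry 1
  1+a+1 = c
  c+4 = 0 carry 1
  e+8+1 = 7 carry 1
  final carry 1

0x170c260378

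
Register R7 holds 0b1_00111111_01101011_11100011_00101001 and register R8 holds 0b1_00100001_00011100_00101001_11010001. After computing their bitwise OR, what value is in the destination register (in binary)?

0b100111111011111111110101111111001

OR bit by bit (1 where either bit is 1):
  100111111011010111110001100101001
| 100100001000111000010100111010001
= 100111111011111111110101111111001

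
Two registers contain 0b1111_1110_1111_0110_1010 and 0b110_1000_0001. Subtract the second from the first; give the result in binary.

0b11111110100011101001

Subtract column by column in base 2:
  0-1 → 1 (borrow)
  1-0-1 → 0
  0-0 → 0
  1-0 → 1
  0-0 → 0
  1-0 → 1
  1-0 → 1
  0-1 → 1 (borrow)
  1-0-1 → 0
  1-1 → 0
  1-1 → 0
  1-0 → 1
  0-0 → 0
  1-0 → 1
  1-0 → 1
  1-0 → 1
  1-0 → 1
  1-0 → 1
  1-0 → 1
  1-0 → 1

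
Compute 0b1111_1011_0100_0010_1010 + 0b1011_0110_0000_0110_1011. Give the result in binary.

Add column by column in base 2, right to left:
  0+1 = 1
  1+1 = 0 carry 1
  0+0+1 = 1
  1+1 = 0 carry 1
  0+0+1 = 1
  1+1 = 0 carry 1
  0+1+1 = 0 carry 1
  0+0+1 = 1
  0+0 = 0
  0+0 = 0
  1+0 = 1
  0+0 = 0
  1+0 = 1
  1+1 = 0 carry 1
  0+1+1 = 0 carry 1
  1+0+1 = 0 carry 1
  1+1+1 = 1 carry 1
  1+1+1 = 1 carry 1
  1+0+1 = 0 carry 1
  1+1+1 = 1 carry 1
  final carry 1

0b110110001010010010101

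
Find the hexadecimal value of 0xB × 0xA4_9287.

Multiply each base-16 digit by 11, carrying:
  7×11 = 77 → write D carry 4
  8×11+4 = 92 → write C carry 5
  2×11+5 = 27 → write B carry 1
  9×11+1 = 100 → write 4 carry 6
  4×11+6 = 50 → write 2 carry 3
  A×11+3 = 113 → write 1 carry 7
  remaining carry: 7

0x7124BCD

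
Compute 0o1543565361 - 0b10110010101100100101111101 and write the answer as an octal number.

0o1261020564

0b10110010101100100101111101 = 0o262544575 in octal.
Subtract column by column in base 8:
  1-5 → 4 (borrow)
  6-7-1 → 6 (borrow)
  3-5-1 → 5 (borrow)
  5-4-1 → 0
  6-4 → 2
  5-5 → 0
  3-2 → 1
  4-6 → 6 (borrow)
  5-2-1 → 2
  1-0 → 1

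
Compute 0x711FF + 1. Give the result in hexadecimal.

0x71200

The trailing 2 digits are F (max in base 16), so adding 1 cascades: they roll to 0 and the next digit up increments.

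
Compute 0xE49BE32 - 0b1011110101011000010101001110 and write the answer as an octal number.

0o235034344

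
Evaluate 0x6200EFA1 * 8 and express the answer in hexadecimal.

Multiply each base-16 digit by 8, carrying:
  1×8 = 8 → write 8
  A×8 = 80 → write 0 carry 5
  F×8+5 = 125 → write D carry 7
  E×8+7 = 119 → write 7 carry 7
  0×8+7 = 7 → write 7
  0×8 = 0 → write 0
  2×8 = 16 → write 0 carry 1
  6×8+1 = 49 → write 1 carry 3
  remaining carry: 3

0x310077D08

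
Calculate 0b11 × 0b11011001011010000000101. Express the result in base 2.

Multiply each base-2 digit by 3, carrying:
  1×3 = 3 → write 1 carry 1
  0×3+1 = 1 → write 1
  1×3 = 3 → write 1 carry 1
  0×3+1 = 1 → write 1
  0×3 = 0 → write 0
  0×3 = 0 → write 0
  0×3 = 0 → write 0
  0×3 = 0 → write 0
  0×3 = 0 → write 0
  0×3 = 0 → write 0
  1×3 = 3 → write 1 carry 1
  0×3+1 = 1 → write 1
  1×3 = 3 → write 1 carry 1
  1×3+1 = 4 → write 0 carry 2
  0×3+2 = 2 → write 0 carry 1
  1×3+1 = 4 → write 0 carry 2
  0×3+2 = 2 → write 0 carry 1
  0×3+1 = 1 → write 1
  1×3 = 3 → write 1 carry 1
  1×3+1 = 4 → write 0 carry 2
  0×3+2 = 2 → write 0 carry 1
  1×3+1 = 4 → write 0 carry 2
  1×3+2 = 5 → write 1 carry 2
  remaining carry: 10

0b1010001100001110000001111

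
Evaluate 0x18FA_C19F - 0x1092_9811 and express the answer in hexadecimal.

0x868298E

Subtract column by column in base 16:
  F-1 → E
  9-1 → 8
  1-8 → 9 (borrow)
  C-9-1 → 2
  A-2 → 8
  F-9 → 6
  8-0 → 8
  1-1 → 0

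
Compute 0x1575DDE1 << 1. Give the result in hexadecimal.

1 bits is not a whole number of base-16 digits; in binary: 10101011101011101110111100001 << 1 = 101010111010111011101111000010.

0x2AEBBBC2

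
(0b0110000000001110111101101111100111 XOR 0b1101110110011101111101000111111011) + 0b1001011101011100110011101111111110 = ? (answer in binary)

First 0b0110000000001110111101101111100111 XOR 0b1101110110011101111101000111111011 = 0b1011110110010011000000101000011100.
Add column by column in base 2, right to left:
  0+0 = 0
  0+1 = 1
  1+1 = 0 carry 1
  1+1+1 = 1 carry 1
  1+1+1 = 1 carry 1
  0+1+1 = 0 carry 1
  0+1+1 = 0 carry 1
  0+1+1 = 0 carry 1
  0+1+1 = 0 carry 1
  1+1+1 = 1 carry 1
  0+0+1 = 1
  1+1 = 0 carry 1
  0+1+1 = 0 carry 1
  0+1+1 = 0 carry 1
  0+0+1 = 1
  0+0 = 0
  0+1 = 1
  0+1 = 1
  1+0 = 1
  1+0 = 1
  0+1 = 1
  0+1 = 1
  1+1 = 0 carry 1
  0+0+1 = 1
  0+1 = 1
  1+0 = 1
  1+1 = 0 carry 1
  0+1+1 = 0 carry 1
  1+1+1 = 1 carry 1
  1+0+1 = 0 carry 1
  1+1+1 = 1 carry 1
  1+0+1 = 0 carry 1
  0+0+1 = 1
  1+1 = 0 carry 1
  final carry 1

0b10101010011101111110100011000011010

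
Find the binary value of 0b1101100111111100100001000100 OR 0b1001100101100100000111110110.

0b1101100111111100100111110110

OR bit by bit (1 where either bit is 1):
  1101100111111100100001000100
| 1001100101100100000111110110
= 1101100111111100100111110110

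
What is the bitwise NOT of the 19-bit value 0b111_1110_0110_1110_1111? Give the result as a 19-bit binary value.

0b0000001100100010000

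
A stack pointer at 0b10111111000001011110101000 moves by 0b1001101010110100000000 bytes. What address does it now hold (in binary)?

Add column by column in base 2, right to left:
  0+0 = 0
  0+0 = 0
  0+0 = 0
  1+0 = 1
  0+0 = 0
  1+0 = 1
  0+0 = 0
  1+0 = 1
  1+1 = 0 carry 1
  1+0+1 = 0 carry 1
  1+1+1 = 1 carry 1
  0+1+1 = 0 carry 1
  1+0+1 = 0 carry 1
  0+1+1 = 0 carry 1
  0+0+1 = 1
  0+1 = 1
  0+0 = 0
  0+1 = 1
  1+1 = 0 carry 1
  1+0+1 = 0 carry 1
  1+0+1 = 0 carry 1
  1+1+1 = 1 carry 1
  1+0+1 = 0 carry 1
  1+0+1 = 0 carry 1
  0+0+1 = 1
  1+0 = 1

0b11001000101100010010101000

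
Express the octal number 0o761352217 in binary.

0b111110001011101010010001111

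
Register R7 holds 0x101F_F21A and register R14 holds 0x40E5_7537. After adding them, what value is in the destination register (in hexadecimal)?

0x51056751

Add column by column in base 16, right to left:
  A+7 = 1 carry 1
  1+3+1 = 5
  2+5 = 7
  F+7 = 6 carry 1
  F+5+1 = 5 carry 1
  1+E+1 = 0 carry 1
  0+0+1 = 1
  1+4 = 5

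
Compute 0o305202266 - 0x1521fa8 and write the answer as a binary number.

0o305202266 = 0b11000101010000010010110110 in binary.
0x1521fa8 = 0b1010100100001111110101000 in binary.
Subtract column by column in base 2:
  0-0 → 0
  1-0 → 1
  1-0 → 1
  0-1 → 1 (borrow)
  1-0-1 → 0
  1-1 → 0
  0-0 → 0
  1-1 → 0
  0-1 → 1 (borrow)
  0-1-1 → 0 (borrow)
  1-1-1 → 1 (borrow)
  0-1-1 → 0 (borrow)
  0-1-1 → 0 (borrow)
  0-0-1 → 1 (borrow)
  0-0-1 → 1 (borrow)
  0-0-1 → 1 (borrow)
  1-0-1 → 0
  0-1 → 1 (borrow)
  1-0-1 → 0
  0-0 → 0
  1-1 → 0
  0-0 → 0
  0-1 → 1 (borrow)
  0-0-1 → 1 (borrow)
  1-1-1 → 1 (borrow)
  1-0-1 → 0

0b1110000101110010100001110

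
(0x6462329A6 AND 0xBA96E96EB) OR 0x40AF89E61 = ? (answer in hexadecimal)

0x60AFA9EE3

0x6462329A6 AND 0xBA96E96EB = 0x2002200A2.
Then OR with 0x40AF89E61.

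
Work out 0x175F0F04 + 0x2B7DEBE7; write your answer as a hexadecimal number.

0x42DCFAEB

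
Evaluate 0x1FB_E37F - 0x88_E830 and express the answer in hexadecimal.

Subtract column by column in base 16:
  F-0 → F
  7-3 → 4
  3-8 → B (borrow)
  E-E-1 → F (borrow)
  B-8-1 → 2
  F-8 → 7
  1-0 → 1

0x172FB4F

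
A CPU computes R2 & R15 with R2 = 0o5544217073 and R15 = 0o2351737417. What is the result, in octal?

AND each oct digit independently (no carries):
  5&2=0, 5&3=1, 4&5=4, 4&1=0, 2&7=2, 1&3=1, 7&7=7, 0&4=0, 7&1=1, 3&7=3

0o0140217013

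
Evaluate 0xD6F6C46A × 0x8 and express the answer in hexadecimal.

Multiply each base-16 digit by 8, carrying:
  A×8 = 80 → write 0 carry 5
  6×8+5 = 53 → write 5 carry 3
  4×8+3 = 35 → write 3 carry 2
  C×8+2 = 98 → write 2 carry 6
  6×8+6 = 54 → write 6 carry 3
  F×8+3 = 123 → write B carry 7
  6×8+7 = 55 → write 7 carry 3
  D×8+3 = 107 → write B carry 6
  remaining carry: 6

0x6B7B62350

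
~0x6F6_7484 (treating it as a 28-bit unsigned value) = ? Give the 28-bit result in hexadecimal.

Each hex digit d becomes F−d:
  6→9, F→0, 6→9, 7→8, 4→B, 8→7, 4→B

0x9098B7B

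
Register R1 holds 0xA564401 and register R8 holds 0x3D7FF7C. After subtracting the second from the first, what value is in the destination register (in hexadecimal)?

0x67E4485

Subtract column by column in base 16:
  1-C → 5 (borrow)
  0-7-1 → 8 (borrow)
  4-F-1 → 4 (borrow)
  4-F-1 → 4 (borrow)
  6-7-1 → E (borrow)
  5-D-1 → 7 (borrow)
  A-3-1 → 6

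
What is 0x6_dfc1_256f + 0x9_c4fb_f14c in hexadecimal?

Add column by column in base 16, right to left:
  f+c = b carry 1
  6+4+1 = b
  5+1 = 6
  2+f = 1 carry 1
  1+b+1 = d
  c+f = b carry 1
  f+4+1 = 4 carry 1
  d+c+1 = a carry 1
  6+9+1 = 0 carry 1
  final carry 1

0x10a4bd16bb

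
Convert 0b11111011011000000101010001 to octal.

0o373300521

Group the bits in threes: 011 111 011 011 000 000 101 010 001 → 373300521.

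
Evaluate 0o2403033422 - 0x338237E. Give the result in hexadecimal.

0o2403033422 = 0x140C3712 in hexadecimal.
Subtract column by column in base 16:
  2-E → 4 (borrow)
  1-7-1 → 9 (borrow)
  7-3-1 → 3
  3-2 → 1
  C-8 → 4
  0-3 → D (borrow)
  4-3-1 → 0
  1-0 → 1

0x10D41394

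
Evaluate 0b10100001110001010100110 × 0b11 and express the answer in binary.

0b111100101010011111110010

Multiply each base-2 digit by 3, carrying:
  0×3 = 0 → write 0
  1×3 = 3 → write 1 carry 1
  1×3+1 = 4 → write 0 carry 2
  0×3+2 = 2 → write 0 carry 1
  0×3+1 = 1 → write 1
  1×3 = 3 → write 1 carry 1
  0×3+1 = 1 → write 1
  1×3 = 3 → write 1 carry 1
  0×3+1 = 1 → write 1
  1×3 = 3 → write 1 carry 1
  0×3+1 = 1 → write 1
  0×3 = 0 → write 0
  0×3 = 0 → write 0
  1×3 = 3 → write 1 carry 1
  1×3+1 = 4 → write 0 carry 2
  1×3+2 = 5 → write 1 carry 2
  0×3+2 = 2 → write 0 carry 1
  0×3+1 = 1 → write 1
  0×3 = 0 → write 0
  0×3 = 0 → write 0
  1×3 = 3 → write 1 carry 1
  0×3+1 = 1 → write 1
  1×3 = 3 → write 1 carry 1
  remaining carry: 1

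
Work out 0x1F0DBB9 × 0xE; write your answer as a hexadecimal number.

Multiply each base-16 digit by 14, carrying:
  9×14 = 126 → write E carry 7
  B×14+7 = 161 → write 1 carry 10
  B×14+10 = 164 → write 4 carry 10
  D×14+10 = 192 → write 0 carry 12
  0×14+12 = 12 → write C
  F×14 = 210 → write 2 carry 13
  1×14+13 = 27 → write B carry 1
  remaining carry: 1

0x1B2C041E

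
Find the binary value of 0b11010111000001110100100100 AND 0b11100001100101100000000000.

0b11000001000001100000000000

AND bit by bit (1 only where both bits are 1):
  11010111000001110100100100
& 11100001100101100000000000
= 11000001000001100000000000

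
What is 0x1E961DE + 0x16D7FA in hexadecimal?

Add column by column in base 16, right to left:
  E+A = 8 carry 1
  D+F+1 = D carry 1
  1+7+1 = 9
  6+D = 3 carry 1
  9+6+1 = 0 carry 1
  E+1+1 = 0 carry 1
  1+0+1 = 2

0x20039D8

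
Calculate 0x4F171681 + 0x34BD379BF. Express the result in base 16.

Add column by column in base 16, right to left:
  1+F = 0 carry 1
  8+B+1 = 4 carry 1
  6+9+1 = 0 carry 1
  1+7+1 = 9
  7+3 = A
  1+D = E
  F+B = A carry 1
  4+4+1 = 9
  0+3 = 3

0x39AEA9040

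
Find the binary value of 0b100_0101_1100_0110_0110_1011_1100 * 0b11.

Multiply each base-2 digit by 3, carrying:
  0×3 = 0 → write 0
  0×3 = 0 → write 0
  1×3 = 3 → write 1 carry 1
  1×3+1 = 4 → write 0 carry 2
  1×3+2 = 5 → write 1 carry 2
  1×3+2 = 5 → write 1 carry 2
  0×3+2 = 2 → write 0 carry 1
  1×3+1 = 4 → write 0 carry 2
  0×3+2 = 2 → write 0 carry 1
  1×3+1 = 4 → write 0 carry 2
  1×3+2 = 5 → write 1 carry 2
  0×3+2 = 2 → write 0 carry 1
  0×3+1 = 1 → write 1
  1×3 = 3 → write 1 carry 1
  1×3+1 = 4 → write 0 carry 2
  0×3+2 = 2 → write 0 carry 1
  0×3+1 = 1 → write 1
  0×3 = 0 → write 0
  1×3 = 3 → write 1 carry 1
  1×3+1 = 4 → write 0 carry 2
  1×3+2 = 5 → write 1 carry 2
  0×3+2 = 2 → write 0 carry 1
  1×3+1 = 4 → write 0 carry 2
  0×3+2 = 2 → write 0 carry 1
  0×3+1 = 1 → write 1
  0×3 = 0 → write 0
  1×3 = 3 → write 1 carry 1
  remaining carry: 1

0b1101000101010011010000110100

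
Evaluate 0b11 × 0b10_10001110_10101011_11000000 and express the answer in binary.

0b111101011000000001101000000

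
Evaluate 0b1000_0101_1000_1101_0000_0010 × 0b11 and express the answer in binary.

Multiply each base-2 digit by 3, carrying:
  0×3 = 0 → write 0
  1×3 = 3 → write 1 carry 1
  0×3+1 = 1 → write 1
  0×3 = 0 → write 0
  0×3 = 0 → write 0
  0×3 = 0 → write 0
  0×3 = 0 → write 0
  0×3 = 0 → write 0
  1×3 = 3 → write 1 carry 1
  0×3+1 = 1 → write 1
  1×3 = 3 → write 1 carry 1
  1×3+1 = 4 → write 0 carry 2
  0×3+2 = 2 → write 0 carry 1
  0×3+1 = 1 → write 1
  0×3 = 0 → write 0
  1×3 = 3 → write 1 carry 1
  1×3+1 = 4 → write 0 carry 2
  0×3+2 = 2 → write 0 carry 1
  1×3+1 = 4 → write 0 carry 2
  0×3+2 = 2 → write 0 carry 1
  0×3+1 = 1 → write 1
  0×3 = 0 → write 0
  0×3 = 0 → write 0
  1×3 = 3 → write 1 carry 1
  remaining carry: 1

0b1100100001010011100000110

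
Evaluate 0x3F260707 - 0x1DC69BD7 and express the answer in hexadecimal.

0x215F6B30

Subtract column by column in base 16:
  7-7 → 0
  0-D → 3 (borrow)
  7-B-1 → B (borrow)
  0-9-1 → 6 (borrow)
  6-6-1 → F (borrow)
  2-C-1 → 5 (borrow)
  F-D-1 → 1
  3-1 → 2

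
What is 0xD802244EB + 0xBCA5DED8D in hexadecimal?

Add column by column in base 16, right to left:
  B+D = 8 carry 1
  E+8+1 = 7 carry 1
  4+D+1 = 2 carry 1
  4+E+1 = 3 carry 1
  2+D+1 = 0 carry 1
  2+5+1 = 8
  0+A = A
  8+C = 4 carry 1
  D+B+1 = 9 carry 1
  final carry 1

0x194A803278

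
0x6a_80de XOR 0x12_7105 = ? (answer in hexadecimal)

0x78f1db

XOR each hex digit independently (no carries):
  6^1=7, a^2=8, 8^7=f, 0^1=1, d^0=d, e^5=b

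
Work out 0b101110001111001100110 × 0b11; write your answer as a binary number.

0b10001010101101100110010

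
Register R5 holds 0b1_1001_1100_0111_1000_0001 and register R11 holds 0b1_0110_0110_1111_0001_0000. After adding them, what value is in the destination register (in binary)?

Add column by column in base 2, right to left:
  1+0 = 1
  0+0 = 0
  0+0 = 0
  0+0 = 0
  0+1 = 1
  0+0 = 0
  0+0 = 0
  1+0 = 1
  1+1 = 0 carry 1
  1+1+1 = 1 carry 1
  1+1+1 = 1 carry 1
  0+1+1 = 0 carry 1
  0+0+1 = 1
  0+1 = 1
  1+1 = 0 carry 1
  1+0+1 = 0 carry 1
  1+0+1 = 0 carry 1
  0+1+1 = 0 carry 1
  0+1+1 = 0 carry 1
  1+0+1 = 0 carry 1
  1+1+1 = 1 carry 1
  final carry 1

0b1100000011011010010001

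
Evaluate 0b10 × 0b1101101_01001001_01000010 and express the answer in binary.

Multiply each base-2 digit by 2, carrying:
  0×2 = 0 → write 0
  1×2 = 2 → write 0 carry 1
  0×2+1 = 1 → write 1
  0×2 = 0 → write 0
  0×2 = 0 → write 0
  0×2 = 0 → write 0
  1×2 = 2 → write 0 carry 1
  0×2+1 = 1 → write 1
  1×2 = 2 → write 0 carry 1
  0×2+1 = 1 → write 1
  0×2 = 0 → write 0
  1×2 = 2 → write 0 carry 1
  0×2+1 = 1 → write 1
  0×2 = 0 → write 0
  1×2 = 2 → write 0 carry 1
  0×2+1 = 1 → write 1
  1×2 = 2 → write 0 carry 1
  0×2+1 = 1 → write 1
  1×2 = 2 → write 0 carry 1
  1×2+1 = 3 → write 1 carry 1
  0×2+1 = 1 → write 1
  1×2 = 2 → write 0 carry 1
  1×2+1 = 3 → write 1 carry 1
  remaining carry: 1

0b110110101001001010000100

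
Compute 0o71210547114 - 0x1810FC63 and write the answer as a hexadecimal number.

0x1B211D1E9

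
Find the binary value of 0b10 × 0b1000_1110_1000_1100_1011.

0b100011101000110010110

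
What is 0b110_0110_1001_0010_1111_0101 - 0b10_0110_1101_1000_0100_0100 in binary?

0b1111111011101010110001

Subtract column by column in base 2:
  1-0 → 1
  0-0 → 0
  1-1 → 0
  0-0 → 0
  1-0 → 1
  1-0 → 1
  1-1 → 0
  1-0 → 1
  0-0 → 0
  1-0 → 1
  0-0 → 0
  0-1 → 1 (borrow)
  1-1-1 → 1 (borrow)
  0-0-1 → 1 (borrow)
  0-1-1 → 0 (borrow)
  1-1-1 → 1 (borrow)
  0-0-1 → 1 (borrow)
  1-1-1 → 1 (borrow)
  1-1-1 → 1 (borrow)
  0-0-1 → 1 (borrow)
  0-0-1 → 1 (borrow)
  1-1-1 → 1 (borrow)
  1-0-1 → 0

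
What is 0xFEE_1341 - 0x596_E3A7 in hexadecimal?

Subtract column by column in base 16:
  1-7 → A (borrow)
  4-A-1 → 9 (borrow)
  3-3-1 → F (borrow)
  1-E-1 → 2 (borrow)
  E-6-1 → 7
  E-9 → 5
  F-5 → A

0xA572F9A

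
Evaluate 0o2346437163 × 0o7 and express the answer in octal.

Multiply each base-8 digit by 7, carrying:
  3×7 = 21 → write 5 carry 2
  6×7+2 = 44 → write 4 carry 5
  1×7+5 = 12 → write 4 carry 1
  7×7+1 = 50 → write 2 carry 6
  3×7+6 = 27 → write 3 carry 3
  4×7+3 = 31 → write 7 carry 3
  6×7+3 = 45 → write 5 carry 5
  4×7+5 = 33 → write 1 carry 4
  3×7+4 = 25 → write 1 carry 3
  2×7+3 = 17 → write 1 carry 2
  remaining carry: 2

0o21115732445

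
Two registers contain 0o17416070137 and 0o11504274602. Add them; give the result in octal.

Add column by column in base 8, right to left:
  7+2 = 1 carry 1
  3+0+1 = 4
  1+6 = 7
  0+4 = 4
  7+7 = 6 carry 1
  0+2+1 = 3
  6+4 = 2 carry 1
  1+0+1 = 2
  4+5 = 1 carry 1
  7+1+1 = 1 carry 1
  1+1+1 = 3

0o31122364741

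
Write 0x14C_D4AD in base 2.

0b1010011001101010010101101

Expand each hex digit to 4 bits: 1=0001 4=0100 C=1100 D=1101 4=0100 A=1010 D=1101.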